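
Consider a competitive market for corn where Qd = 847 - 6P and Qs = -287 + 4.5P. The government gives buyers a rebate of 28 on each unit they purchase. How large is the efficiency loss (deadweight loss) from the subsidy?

Pre-subsidy: 847 - 6P = -287 + 4.5P gives P* = 108, Q* = 199.
With the rebate, buyers effectively pay Pb = Ps − 28, where Ps is the price sellers receive.
Demand in terms of Ps becomes Qd = 847 − 6(Ps − 28) = 1015 - 6Ps. Setting this equal to supply: 1015 - 6Ps = -287 + 4.5Ps, so Ps = 124.
Buyers pay Pb = 124 − 28 = 96; Q' = -287 + 4.5·124 = 271.
The subsidy expands output by 271 − 199 = 72 past the efficient level; on those units the gap between marginal cost and willingness to pay runs from 0 up to 28.
DWL = ½ × 28 × 72 = 1008.

Deadweight loss = 1008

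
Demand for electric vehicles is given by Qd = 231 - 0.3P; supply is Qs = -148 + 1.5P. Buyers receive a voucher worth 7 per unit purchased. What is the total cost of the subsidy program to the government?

Pre-subsidy: 231 - 0.3P = -148 + 1.5P gives P* = 1895/9, Q* = 1007/6.
With the rebate, buyers effectively pay Pb = Ps − 7, where Ps is the price sellers receive.
Demand in terms of Ps becomes Qd = 231 − 0.3(Ps − 7) = 233.1 - 0.3Ps. Setting this equal to supply: 233.1 - 0.3Ps = -148 + 1.5Ps, so Ps = 3811/18.
Buyers pay Pb = 3811/18 − 7 = 3685/18; Q' = -148 + 1.5·(3811/18) = 2035/12.
Government outlay = subsidy × quantity = 7 × 2035/12 = 14245/12.

Government cost = 14245/12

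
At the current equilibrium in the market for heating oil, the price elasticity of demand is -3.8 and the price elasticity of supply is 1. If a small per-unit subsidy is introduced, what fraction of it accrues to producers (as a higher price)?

For a small subsidy around the equilibrium, the benefit split depends on the relative slopes, which at a point are proportional to the elasticities.
Buyer share = εs/(εs + |εd|) = 1/(1 + 3.8) = 5/24; seller share = |εd|/(εs + |εd|) = 19/24.
So producers capture 19/24 of the subsidy.

Producer share = 19/24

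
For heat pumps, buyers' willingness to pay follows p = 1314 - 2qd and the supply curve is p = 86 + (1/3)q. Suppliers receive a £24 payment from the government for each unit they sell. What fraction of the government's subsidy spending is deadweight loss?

DWL / government spending = 3/313

Pre-subsidy: 1314 - 2q = 86 + (1/3)q gives q* = 3684/7 and p* = 1830/7.
With the subsidy, sellers receive ps = pb + 24 for each unit, where pb is the price buyers pay.
On the curves, pb = 1314 - 2q and ps = 86 + (1/3)q; the wedge ps − pb = 24 gives 86 + (1/3)q − (1314 - 2q) = 24, so q' = 3756/7.
Then pb = 1314 − 2·(3756/7) = 1686/7 and ps = 86 + (1/3)·(3756/7) = 1854/7.
ΔCS = ½(3684/7 + 3756/7)(1830/7 − 1686/7) = 535680/49; ΔPS = ½(3684/7 + 3756/7)(1854/7 − 1830/7) = 89280/49.
Government spending = 24 × 3756/7 = 90144/7.
DWL = ½ × 24 × (3756/7 − 3684/7) = 864/7; fraction = (864/7) / (90144/7) = 3/313.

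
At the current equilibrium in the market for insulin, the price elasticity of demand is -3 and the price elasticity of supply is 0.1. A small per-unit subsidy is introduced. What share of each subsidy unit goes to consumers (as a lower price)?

Consumer share = 1/31

For a small subsidy around the equilibrium, the benefit split depends on the relative slopes, which at a point are proportional to the elasticities.
Buyer share = εs/(εs + |εd|) = 0.1/(0.1 + 3) = 1/31; seller share = |εd|/(εs + |εd|) = 30/31.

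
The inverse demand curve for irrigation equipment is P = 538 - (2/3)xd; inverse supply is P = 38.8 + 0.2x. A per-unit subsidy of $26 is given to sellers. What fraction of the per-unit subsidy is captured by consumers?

Consumer share = 10/13

Pre-subsidy: 538 - (2/3)x = 38.8 + 0.2x gives x* = 576 and P* = 154.
With the subsidy, sellers receive Ps = Pb + 26 for each unit, where Pb is the price buyers pay.
On the curves, Pb = 538 - (2/3)x and Ps = 38.8 + 0.2x; the wedge Ps − Pb = 26 gives 38.8 + 0.2x − (538 - (2/3)x) = 26, so x' = 606.
Then Pb = 538 − (2/3)·606 = 134 and Ps = 38.8 + 0.2·606 = 160.
Buyers' price falls by P* − Pb = 154 − 134 = 20; sellers' price rises by Ps − P* = 160 − 154 = 6.
So consumers capture 20/26 = 10/13 of each unit of subsidy.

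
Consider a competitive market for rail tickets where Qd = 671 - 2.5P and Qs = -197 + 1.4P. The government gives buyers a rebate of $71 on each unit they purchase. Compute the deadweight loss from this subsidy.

Deadweight loss = 176435/78

Pre-subsidy: 671 - 2.5P = -197 + 1.4P gives P* = 8680/39, Q* = 4469/39.
With the rebate, buyers effectively pay Pb = Ps − 71, where Ps is the price sellers receive.
Demand in terms of Ps becomes Qd = 671 − 2.5(Ps − 71) = 848.5 - 2.5Ps. Setting this equal to supply: 848.5 - 2.5Ps = -197 + 1.4Ps, so Ps = 3485/13.
Buyers pay Pb = 3485/13 − 71 = 2562/13; Q' = -197 + 1.4·(3485/13) = 2318/13.
The subsidy expands output by 2318/13 − 4469/39 = 2485/39 past the efficient level; on those units the gap between marginal cost and willingness to pay runs from 0 up to 71.
DWL = ½ × 71 × 2485/39 = 176435/78.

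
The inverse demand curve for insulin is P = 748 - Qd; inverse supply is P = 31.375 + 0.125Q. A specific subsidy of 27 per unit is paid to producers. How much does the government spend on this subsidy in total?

Pre-subsidy: 748 - Q = 31.375 + 0.125Q gives Q* = 637 and P* = 111.
With the subsidy, sellers receive Ps = Pb + 27 for each unit, where Pb is the price buyers pay.
On the curves, Pb = 748 - Q and Ps = 31.375 + 0.125Q; the wedge Ps − Pb = 27 gives 31.375 + 0.125Q − (748 - Q) = 27, so Q' = 661.
Then Pb = 748 − 1·661 = 87 and Ps = 31.375 + 0.125·661 = 114.
Government outlay = subsidy × quantity = 27 × 661 = 17847.

Government cost = 17847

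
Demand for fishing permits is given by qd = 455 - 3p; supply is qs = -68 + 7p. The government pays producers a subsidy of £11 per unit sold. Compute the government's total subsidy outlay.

Government cost = £3533.2

Pre-subsidy: 455 - 3p = -68 + 7p gives p* = 52.3, q* = 298.1.
With the subsidy, sellers receive ps = pb + 11 for each unit, where pb is the price buyers pay.
Supply in terms of pb becomes qs = -68 + 7(pb + 11) = 9 + 7pb. Setting this equal to demand: 455 - 3pb = 9 + 7pb, so pb = 44.6.
Sellers receive ps = 44.6 + 11 = 55.6; q' = 455 − 3·44.6 = 321.2.
Government outlay = subsidy × quantity = 11 × 321.2 = 3533.2.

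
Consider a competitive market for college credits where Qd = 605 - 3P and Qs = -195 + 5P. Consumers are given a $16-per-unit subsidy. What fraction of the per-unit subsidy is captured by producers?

Pre-subsidy: 605 - 3P = -195 + 5P gives P* = 100, Q* = 305.
With the rebate, buyers effectively pay Pb = Ps − 16, where Ps is the price sellers receive.
Demand in terms of Ps becomes Qd = 605 − 3(Ps − 16) = 653 - 3Ps. Setting this equal to supply: 653 - 3Ps = -195 + 5Ps, so Ps = 106.
Buyers pay Pb = 106 − 16 = 90; Q' = -195 + 5·106 = 335.
Buyers' price falls by P* − Pb = 100 − 90 = 10; sellers' price rises by Ps − P* = 106 − 100 = 6.
So producers capture 6/16 = 0.375 of each unit of subsidy.

Producer share = 0.375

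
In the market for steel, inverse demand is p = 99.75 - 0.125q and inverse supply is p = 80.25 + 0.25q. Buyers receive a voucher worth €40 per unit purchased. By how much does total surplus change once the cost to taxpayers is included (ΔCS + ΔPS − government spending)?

Net change in total surplus = -6400/3

Pre-subsidy: 99.75 - 0.125q = 80.25 + 0.25q gives q* = 52 and p* = 93.25.
With the rebate, buyers effectively pay pb = ps − 40, where ps is the price sellers receive.
On the curves, pb = 99.75 - 0.125q and ps = 80.25 + 0.25q; the wedge ps − pb = 40 gives 80.25 + 0.25q − (99.75 - 0.125q) = 40, so q' = 476/3.
Then pb = 99.75 − 0.125·(476/3) = 959/12 and ps = 80.25 + 0.25·(476/3) = 1439/12.
ΔCS = ½(52 + 476/3)(93.25 − 959/12) = 12640/9; ΔPS = ½(52 + 476/3)(1439/12 − 93.25) = 25280/9.
Government spending = 40 × 476/3 = 19040/3.
Net change = 12640/9 + 25280/9 − 19040/3 = -6400/3. The loss equals the DWL triangle ½·40·320/3.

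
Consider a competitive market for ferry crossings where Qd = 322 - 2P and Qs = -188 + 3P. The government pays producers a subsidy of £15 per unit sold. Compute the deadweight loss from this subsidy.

Pre-subsidy: 322 - 2P = -188 + 3P gives P* = 102, Q* = 118.
With the subsidy, sellers receive Ps = Pb + 15 for each unit, where Pb is the price buyers pay.
Supply in terms of Pb becomes Qs = -188 + 3(Pb + 15) = -143 + 3Pb. Setting this equal to demand: 322 - 2Pb = -143 + 3Pb, so Pb = 93.
Sellers receive Ps = 93 + 15 = 108; Q' = 322 − 2·93 = 136.
The subsidy expands output by 136 − 118 = 18 past the efficient level; on those units the gap between marginal cost and willingness to pay runs from 0 up to 15.
DWL = ½ × 15 × 18 = 135.

Deadweight loss = £135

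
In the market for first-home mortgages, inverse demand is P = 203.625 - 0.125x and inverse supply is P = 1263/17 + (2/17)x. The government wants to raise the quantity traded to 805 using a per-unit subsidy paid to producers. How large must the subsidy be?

At x = 805, from the demand curve buyers pay Pb = 203.625 − 0.125·805 = 103; from the supply curve sellers need Ps = 1263/17 + (2/17)·805 = 169.
The subsidy must fill the gap: s = Ps − Pb = 169 − 103 = 66.

Required subsidy s = 66 per unit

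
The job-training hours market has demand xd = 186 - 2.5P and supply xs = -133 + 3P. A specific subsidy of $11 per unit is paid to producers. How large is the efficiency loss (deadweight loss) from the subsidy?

Pre-subsidy: 186 - 2.5P = -133 + 3P gives P* = 58, x* = 41.
With the subsidy, sellers receive Ps = Pb + 11 for each unit, where Pb is the price buyers pay.
Supply in terms of Pb becomes xs = -133 + 3(Pb + 11) = -100 + 3Pb. Setting this equal to demand: 186 - 2.5Pb = -100 + 3Pb, so Pb = 52.
Sellers receive Ps = 52 + 11 = 63; x' = 186 − 2.5·52 = 56.
The subsidy expands output by 56 − 41 = 15 past the efficient level; on those units the gap between marginal cost and willingness to pay runs from 0 up to 11.
DWL = ½ × 11 × 15 = 82.5.

Deadweight loss = $82.5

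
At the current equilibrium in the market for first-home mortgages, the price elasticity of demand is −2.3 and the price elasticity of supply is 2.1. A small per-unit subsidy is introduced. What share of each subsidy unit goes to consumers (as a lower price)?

For a small subsidy around the equilibrium, the benefit split depends on the relative slopes, which at a point are proportional to the elasticities.
Buyer share = εs/(εs + |εd|) = 2.1/(2.1 + 2.3) = 21/44; seller share = |εd|/(εs + |εd|) = 23/44.

Consumer share = 21/44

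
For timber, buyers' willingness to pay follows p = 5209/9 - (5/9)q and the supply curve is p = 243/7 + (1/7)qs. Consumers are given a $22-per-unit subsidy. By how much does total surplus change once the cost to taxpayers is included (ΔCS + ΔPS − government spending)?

Net change in total surplus = -$346.5

Pre-subsidy: 5209/9 - (5/9)q = 243/7 + (1/7)q gives q* = 779 and p* = 146.
With the rebate, buyers effectively pay pb = ps − 22, where ps is the price sellers receive.
On the curves, pb = 5209/9 - (5/9)q and ps = 243/7 + (1/7)q; the wedge ps − pb = 22 gives 243/7 + (1/7)q − (5209/9 - (5/9)q) = 22, so q' = 810.5.
Then pb = 5209/9 − (5/9)·810.5 = 128.5 and ps = 243/7 + (1/7)·810.5 = 150.5.
ΔCS = ½(779 + 810.5)(146 − 128.5) = 13908.125; ΔPS = ½(779 + 810.5)(150.5 − 146) = 3576.375.
Government spending = 22 × 810.5 = 17831.
Net change = 13908.125 + 3576.375 − 17831 = -346.5. The loss equals the DWL triangle ½·22·31.5.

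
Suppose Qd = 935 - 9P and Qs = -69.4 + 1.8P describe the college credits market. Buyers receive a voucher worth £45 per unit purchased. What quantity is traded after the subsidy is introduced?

Q' = 165.5

Pre-subsidy: 935 - 9P = -69.4 + 1.8P gives P* = 93, Q* = 98.
With the rebate, buyers effectively pay Pb = Ps − 45, where Ps is the price sellers receive.
Demand in terms of Ps becomes Qd = 935 − 9(Ps − 45) = 1340 - 9Ps. Setting this equal to supply: 1340 - 9Ps = -69.4 + 1.8Ps, so Ps = 130.5.
Buyers pay Pb = 130.5 − 45 = 85.5; Q' = -69.4 + 1.8·130.5 = 165.5.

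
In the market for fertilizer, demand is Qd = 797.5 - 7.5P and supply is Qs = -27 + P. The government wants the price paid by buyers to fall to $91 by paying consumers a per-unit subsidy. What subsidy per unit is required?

Required subsidy s = $51 per unit

At a buyer price of 91, quantity demanded is 797.5 − 7.5·91 = 115.
Sellers supply 115 only when they receive Ps with -27 + 1·Ps = 115, i.e. Ps = 142.
s = Ps − Pb = 142 − 91 = 51.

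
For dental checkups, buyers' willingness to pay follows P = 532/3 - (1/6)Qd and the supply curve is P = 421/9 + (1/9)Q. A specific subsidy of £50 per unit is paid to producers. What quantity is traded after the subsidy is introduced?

Pre-subsidy: 532/3 - (1/6)Q = 421/9 + (1/9)Q gives Q* = 470 and P* = 99.
With the subsidy, sellers receive Ps = Pb + 50 for each unit, where Pb is the price buyers pay.
On the curves, Pb = 532/3 - (1/6)Q and Ps = 421/9 + (1/9)Q; the wedge Ps − Pb = 50 gives 421/9 + (1/9)Q − (532/3 - (1/6)Q) = 50, so Q' = 650.
Then Pb = 532/3 − (1/6)·650 = 69 and Ps = 421/9 + (1/9)·650 = 119.

Q' = 650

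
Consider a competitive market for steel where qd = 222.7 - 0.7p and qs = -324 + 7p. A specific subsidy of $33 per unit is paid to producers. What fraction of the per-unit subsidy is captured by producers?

Producer share = 1/11

Pre-subsidy: 222.7 - 0.7p = -324 + 7p gives p* = 71, q* = 173.
With the subsidy, sellers receive ps = pb + 33 for each unit, where pb is the price buyers pay.
Supply in terms of pb becomes qs = -324 + 7(pb + 33) = -93 + 7pb. Setting this equal to demand: 222.7 - 0.7pb = -93 + 7pb, so pb = 41.
Sellers receive ps = 41 + 33 = 74; q' = 222.7 − 0.7·41 = 194.
Buyers' price falls by p* − pb = 71 − 41 = 30; sellers' price rises by ps − p* = 74 − 71 = 3.
So producers capture 3/33 = 1/11 of each unit of subsidy.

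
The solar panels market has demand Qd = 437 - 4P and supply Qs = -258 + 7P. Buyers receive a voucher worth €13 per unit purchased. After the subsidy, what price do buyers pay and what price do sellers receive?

Pre-subsidy: 437 - 4P = -258 + 7P gives P* = 695/11, Q* = 2027/11.
With the rebate, buyers effectively pay Pb = Ps − 13, where Ps is the price sellers receive.
Demand in terms of Ps becomes Qd = 437 − 4(Ps − 13) = 489 - 4Ps. Setting this equal to supply: 489 - 4Ps = -258 + 7Ps, so Ps = 747/11.
Buyers pay Pb = 747/11 − 13 = 604/11; Q' = -258 + 7·(747/11) = 2391/11.

Buyers pay 604/11; sellers receive 747/11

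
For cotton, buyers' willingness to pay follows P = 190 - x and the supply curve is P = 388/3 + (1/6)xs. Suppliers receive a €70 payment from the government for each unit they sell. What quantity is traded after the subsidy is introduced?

x' = 112

Pre-subsidy: 190 - x = 388/3 + (1/6)x gives x* = 52 and P* = 138.
With the subsidy, sellers receive Ps = Pb + 70 for each unit, where Pb is the price buyers pay.
On the curves, Pb = 190 - x and Ps = 388/3 + (1/6)x; the wedge Ps − Pb = 70 gives 388/3 + (1/6)x − (190 - x) = 70, so x' = 112.
Then Pb = 190 − 1·112 = 78 and Ps = 388/3 + (1/6)·112 = 148.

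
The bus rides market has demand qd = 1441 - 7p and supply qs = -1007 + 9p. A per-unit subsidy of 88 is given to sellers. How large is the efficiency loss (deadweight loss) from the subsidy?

Deadweight loss = 15246

Pre-subsidy: 1441 - 7p = -1007 + 9p gives p* = 153, q* = 370.
With the subsidy, sellers receive ps = pb + 88 for each unit, where pb is the price buyers pay.
Supply in terms of pb becomes qs = -1007 + 9(pb + 88) = -215 + 9pb. Setting this equal to demand: 1441 - 7pb = -215 + 9pb, so pb = 103.5.
Sellers receive ps = 103.5 + 88 = 191.5; q' = 1441 − 7·103.5 = 716.5.
The subsidy expands output by 716.5 − 370 = 346.5 past the efficient level; on those units the gap between marginal cost and willingness to pay runs from 0 up to 88.
DWL = ½ × 88 × 346.5 = 15246.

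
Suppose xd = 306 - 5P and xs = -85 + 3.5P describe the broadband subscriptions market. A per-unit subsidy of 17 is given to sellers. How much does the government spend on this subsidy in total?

Pre-subsidy: 306 - 5P = -85 + 3.5P gives P* = 46, x* = 76.
With the subsidy, sellers receive Ps = Pb + 17 for each unit, where Pb is the price buyers pay.
Supply in terms of Pb becomes xs = -85 + 3.5(Pb + 17) = -25.5 + 3.5Pb. Setting this equal to demand: 306 - 5Pb = -25.5 + 3.5Pb, so Pb = 39.
Sellers receive Ps = 39 + 17 = 56; x' = 306 − 5·39 = 111.
Government outlay = subsidy × quantity = 17 × 111 = 1887.

Government cost = 1887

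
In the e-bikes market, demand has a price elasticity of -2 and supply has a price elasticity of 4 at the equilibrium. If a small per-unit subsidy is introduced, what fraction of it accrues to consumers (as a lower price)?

For a small subsidy around the equilibrium, the benefit split depends on the relative slopes, which at a point are proportional to the elasticities.
Buyer share = εs/(εs + |εd|) = 4/(4 + 2) = 2/3; seller share = |εd|/(εs + |εd|) = 1/3.

Consumer share = 2/3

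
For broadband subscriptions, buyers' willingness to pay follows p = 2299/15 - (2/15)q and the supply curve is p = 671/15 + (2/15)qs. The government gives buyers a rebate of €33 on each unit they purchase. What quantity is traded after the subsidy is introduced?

q' = 530.75

Pre-subsidy: 2299/15 - (2/15)q = 671/15 + (2/15)q gives q* = 407 and p* = 99.
With the rebate, buyers effectively pay pb = ps − 33, where ps is the price sellers receive.
On the curves, pb = 2299/15 - (2/15)q and ps = 671/15 + (2/15)q; the wedge ps − pb = 33 gives 671/15 + (2/15)q − (2299/15 - (2/15)q) = 33, so q' = 530.75.
Then pb = 2299/15 − (2/15)·530.75 = 82.5 and ps = 671/15 + (2/15)·530.75 = 115.5.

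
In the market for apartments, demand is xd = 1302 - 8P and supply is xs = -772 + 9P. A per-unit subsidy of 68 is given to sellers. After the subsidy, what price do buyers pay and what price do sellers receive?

Pre-subsidy: 1302 - 8P = -772 + 9P gives P* = 122, x* = 326.
With the subsidy, sellers receive Ps = Pb + 68 for each unit, where Pb is the price buyers pay.
Supply in terms of Pb becomes xs = -772 + 9(Pb + 68) = -160 + 9Pb. Setting this equal to demand: 1302 - 8Pb = -160 + 9Pb, so Pb = 86.
Sellers receive Ps = 86 + 68 = 154; x' = 1302 − 8·86 = 614.

Buyers pay 86; sellers receive 154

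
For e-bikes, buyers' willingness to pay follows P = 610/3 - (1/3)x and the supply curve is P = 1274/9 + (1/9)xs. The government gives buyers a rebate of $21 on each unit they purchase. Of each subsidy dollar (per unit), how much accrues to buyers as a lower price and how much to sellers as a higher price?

Buyers gain $15.75 per unit; sellers gain $5.25 per unit

Pre-subsidy: 610/3 - (1/3)x = 1274/9 + (1/9)x gives x* = 139 and P* = 157.
With the rebate, buyers effectively pay Pb = Ps − 21, where Ps is the price sellers receive.
On the curves, Pb = 610/3 - (1/3)x and Ps = 1274/9 + (1/9)x; the wedge Ps − Pb = 21 gives 1274/9 + (1/9)x − (610/3 - (1/3)x) = 21, so x' = 186.25.
Then Pb = 610/3 − (1/3)·186.25 = 141.25 and Ps = 1274/9 + (1/9)·186.25 = 162.25.
Buyers' price falls by P* − Pb = 157 − 141.25 = 15.75; sellers' price rises by Ps − P* = 162.25 − 157 = 5.25.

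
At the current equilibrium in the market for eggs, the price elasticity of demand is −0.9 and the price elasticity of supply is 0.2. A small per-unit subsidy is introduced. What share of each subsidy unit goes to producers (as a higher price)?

For a small subsidy around the equilibrium, the benefit split depends on the relative slopes, which at a point are proportional to the elasticities.
Buyer share = εs/(εs + |εd|) = 0.2/(0.2 + 0.9) = 2/11; seller share = |εd|/(εs + |εd|) = 9/11.
So producers capture 9/11 of the subsidy.

Producer share = 9/11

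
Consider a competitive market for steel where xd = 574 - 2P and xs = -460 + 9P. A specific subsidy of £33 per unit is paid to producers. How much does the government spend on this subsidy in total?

Pre-subsidy: 574 - 2P = -460 + 9P gives P* = 94, x* = 386.
With the subsidy, sellers receive Ps = Pb + 33 for each unit, where Pb is the price buyers pay.
Supply in terms of Pb becomes xs = -460 + 9(Pb + 33) = -163 + 9Pb. Setting this equal to demand: 574 - 2Pb = -163 + 9Pb, so Pb = 67.
Sellers receive Ps = 67 + 33 = 100; x' = 574 − 2·67 = 440.
Government outlay = subsidy × quantity = 33 × 440 = 14520.

Government cost = £14520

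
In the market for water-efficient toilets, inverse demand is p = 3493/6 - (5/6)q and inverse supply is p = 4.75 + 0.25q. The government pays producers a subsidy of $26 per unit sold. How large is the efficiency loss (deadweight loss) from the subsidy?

Pre-subsidy: 3493/6 - (5/6)q = 4.75 + 0.25q gives q* = 533 and p* = 138.
With the subsidy, sellers receive ps = pb + 26 for each unit, where pb is the price buyers pay.
On the curves, pb = 3493/6 - (5/6)q and ps = 4.75 + 0.25q; the wedge ps − pb = 26 gives 4.75 + 0.25q − (3493/6 - (5/6)q) = 26, so q' = 557.
Then pb = 3493/6 − (5/6)·557 = 118 and ps = 4.75 + 0.25·557 = 144.
The subsidy expands output by 557 − 533 = 24 past the efficient level; on those units the gap between marginal cost and willingness to pay runs from 0 up to 26.
DWL = ½ × 26 × 24 = 312.

Deadweight loss = $312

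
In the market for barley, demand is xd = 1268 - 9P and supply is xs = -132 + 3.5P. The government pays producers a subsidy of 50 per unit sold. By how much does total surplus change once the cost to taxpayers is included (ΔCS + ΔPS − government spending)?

Pre-subsidy: 1268 - 9P = -132 + 3.5P gives P* = 112, x* = 260.
With the subsidy, sellers receive Ps = Pb + 50 for each unit, where Pb is the price buyers pay.
Supply in terms of Pb becomes xs = -132 + 3.5(Pb + 50) = 43 + 3.5Pb. Setting this equal to demand: 1268 - 9Pb = 43 + 3.5Pb, so Pb = 98.
Sellers receive Ps = 98 + 50 = 148; x' = 1268 − 9·98 = 386.
ΔCS = ½(260 + 386)(112 − 98) = 4522; ΔPS = ½(260 + 386)(148 − 112) = 11628.
Government spending = 50 × 386 = 19300.
Net change = 4522 + 11628 − 19300 = -3150. The loss equals the DWL triangle ½·50·126.

Net change in total surplus = -3150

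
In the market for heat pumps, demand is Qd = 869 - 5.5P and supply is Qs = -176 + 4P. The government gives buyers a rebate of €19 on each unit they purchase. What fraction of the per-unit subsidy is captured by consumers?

Pre-subsidy: 869 - 5.5P = -176 + 4P gives P* = 110, Q* = 264.
With the rebate, buyers effectively pay Pb = Ps − 19, where Ps is the price sellers receive.
Demand in terms of Ps becomes Qd = 869 − 5.5(Ps − 19) = 973.5 - 5.5Ps. Setting this equal to supply: 973.5 - 5.5Ps = -176 + 4Ps, so Ps = 121.
Buyers pay Pb = 121 − 19 = 102; Q' = -176 + 4·121 = 308.
Buyers' price falls by P* − Pb = 110 − 102 = 8; sellers' price rises by Ps − P* = 121 − 110 = 11.
So consumers capture 8/19 = 8/19 of each unit of subsidy.

Consumer share = 8/19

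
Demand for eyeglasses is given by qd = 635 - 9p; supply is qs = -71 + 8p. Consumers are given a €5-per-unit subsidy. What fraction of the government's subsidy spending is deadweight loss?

DWL / government spending = 180/4801

Pre-subsidy: 635 - 9p = -71 + 8p gives p* = 706/17, q* = 4441/17.
With the rebate, buyers effectively pay pb = ps − 5, where ps is the price sellers receive.
Demand in terms of ps becomes qd = 635 − 9(ps − 5) = 680 - 9ps. Setting this equal to supply: 680 - 9ps = -71 + 8ps, so ps = 751/17.
Buyers pay pb = 751/17 − 5 = 666/17; q' = -71 + 8·(751/17) = 4801/17.
ΔCS = ½(4441/17 + 4801/17)(706/17 − 666/17) = 184840/289; ΔPS = ½(4441/17 + 4801/17)(751/17 − 706/17) = 207945/289.
Government spending = 5 × 4801/17 = 24005/17.
DWL = ½ × 5 × (4801/17 − 4441/17) = 900/17; fraction = (900/17) / (24005/17) = 180/4801.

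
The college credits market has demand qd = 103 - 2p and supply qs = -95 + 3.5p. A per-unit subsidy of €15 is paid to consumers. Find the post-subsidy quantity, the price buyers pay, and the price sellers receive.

Pre-subsidy: 103 - 2p = -95 + 3.5p gives p* = 36, q* = 31.
With the rebate, buyers effectively pay pb = ps − 15, where ps is the price sellers receive.
Demand in terms of ps becomes qd = 103 − 2(ps − 15) = 133 - 2ps. Setting this equal to supply: 133 - 2ps = -95 + 3.5ps, so ps = 456/11.
Buyers pay pb = 456/11 − 15 = 291/11; q' = -95 + 3.5·(456/11) = 551/11.

q' = 551/11; buyers pay 291/11; sellers receive 456/11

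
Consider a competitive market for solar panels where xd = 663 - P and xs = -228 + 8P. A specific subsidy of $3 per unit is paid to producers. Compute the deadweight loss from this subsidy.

Deadweight loss = $4

Pre-subsidy: 663 - P = -228 + 8P gives P* = 99, x* = 564.
With the subsidy, sellers receive Ps = Pb + 3 for each unit, where Pb is the price buyers pay.
Supply in terms of Pb becomes xs = -228 + 8(Pb + 3) = -204 + 8Pb. Setting this equal to demand: 663 - Pb = -204 + 8Pb, so Pb = 289/3.
Sellers receive Ps = 289/3 + 3 = 298/3; x' = 663 − 1·(289/3) = 1700/3.
The subsidy expands output by 1700/3 − 564 = 8/3 past the efficient level; on those units the gap between marginal cost and willingness to pay runs from 0 up to 3.
DWL = ½ × 3 × 8/3 = 4.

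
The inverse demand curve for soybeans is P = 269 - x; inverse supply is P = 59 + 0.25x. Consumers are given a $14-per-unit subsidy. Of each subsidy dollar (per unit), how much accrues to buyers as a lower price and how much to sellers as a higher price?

Pre-subsidy: 269 - x = 59 + 0.25x gives x* = 168 and P* = 101.
With the rebate, buyers effectively pay Pb = Ps − 14, where Ps is the price sellers receive.
On the curves, Pb = 269 - x and Ps = 59 + 0.25x; the wedge Ps − Pb = 14 gives 59 + 0.25x − (269 - x) = 14, so x' = 179.2.
Then Pb = 269 − 1·179.2 = 89.8 and Ps = 59 + 0.25·179.2 = 103.8.
Buyers' price falls by P* − Pb = 101 − 89.8 = 11.2; sellers' price rises by Ps − P* = 103.8 − 101 = 2.8.

Buyers gain $11.2 per unit; sellers gain $2.8 per unit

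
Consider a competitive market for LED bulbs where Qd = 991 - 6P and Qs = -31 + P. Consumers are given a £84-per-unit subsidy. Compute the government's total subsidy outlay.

Pre-subsidy: 991 - 6P = -31 + P gives P* = 146, Q* = 115.
With the rebate, buyers effectively pay Pb = Ps − 84, where Ps is the price sellers receive.
Demand in terms of Ps becomes Qd = 991 − 6(Ps − 84) = 1495 - 6Ps. Setting this equal to supply: 1495 - 6Ps = -31 + Ps, so Ps = 218.
Buyers pay Pb = 218 − 84 = 134; Q' = -31 + 1·218 = 187.
Government outlay = subsidy × quantity = 84 × 187 = 15708.

Government cost = £15708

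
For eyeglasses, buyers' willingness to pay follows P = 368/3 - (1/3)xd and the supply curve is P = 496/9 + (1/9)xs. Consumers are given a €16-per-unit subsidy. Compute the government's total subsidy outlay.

Pre-subsidy: 368/3 - (1/3)x = 496/9 + (1/9)x gives x* = 152 and P* = 72.
With the rebate, buyers effectively pay Pb = Ps − 16, where Ps is the price sellers receive.
On the curves, Pb = 368/3 - (1/3)x and Ps = 496/9 + (1/9)x; the wedge Ps − Pb = 16 gives 496/9 + (1/9)x − (368/3 - (1/3)x) = 16, so x' = 188.
Then Pb = 368/3 − (1/3)·188 = 60 and Ps = 496/9 + (1/9)·188 = 76.
Government outlay = subsidy × quantity = 16 × 188 = 3008.

Government cost = €3008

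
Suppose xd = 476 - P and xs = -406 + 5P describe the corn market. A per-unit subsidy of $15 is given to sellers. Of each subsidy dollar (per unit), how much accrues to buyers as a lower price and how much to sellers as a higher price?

Pre-subsidy: 476 - P = -406 + 5P gives P* = 147, x* = 329.
With the subsidy, sellers receive Ps = Pb + 15 for each unit, where Pb is the price buyers pay.
Supply in terms of Pb becomes xs = -406 + 5(Pb + 15) = -331 + 5Pb. Setting this equal to demand: 476 - Pb = -331 + 5Pb, so Pb = 134.5.
Sellers receive Ps = 134.5 + 15 = 149.5; x' = 476 − 1·134.5 = 341.5.
Buyers' price falls by P* − Pb = 147 − 134.5 = 12.5; sellers' price rises by Ps − P* = 149.5 − 147 = 2.5.

Buyers gain $12.5 per unit; sellers gain $2.5 per unit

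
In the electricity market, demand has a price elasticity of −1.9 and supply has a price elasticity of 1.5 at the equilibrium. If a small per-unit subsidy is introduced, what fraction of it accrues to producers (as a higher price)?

For a small subsidy around the equilibrium, the benefit split depends on the relative slopes, which at a point are proportional to the elasticities.
Buyer share = εs/(εs + |εd|) = 1.5/(1.5 + 1.9) = 15/34; seller share = |εd|/(εs + |εd|) = 19/34.
So producers capture 19/34 of the subsidy.

Producer share = 19/34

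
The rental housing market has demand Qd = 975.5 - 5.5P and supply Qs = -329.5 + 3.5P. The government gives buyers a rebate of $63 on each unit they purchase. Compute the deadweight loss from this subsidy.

Deadweight loss = $4244.625

Pre-subsidy: 975.5 - 5.5P = -329.5 + 3.5P gives P* = 145, Q* = 178.
With the rebate, buyers effectively pay Pb = Ps − 63, where Ps is the price sellers receive.
Demand in terms of Ps becomes Qd = 975.5 − 5.5(Ps − 63) = 1322 - 5.5Ps. Setting this equal to supply: 1322 - 5.5Ps = -329.5 + 3.5Ps, so Ps = 183.5.
Buyers pay Pb = 183.5 − 63 = 120.5; Q' = -329.5 + 3.5·183.5 = 312.75.
The subsidy expands output by 312.75 − 178 = 134.75 past the efficient level; on those units the gap between marginal cost and willingness to pay runs from 0 up to 63.
DWL = ½ × 63 × 134.75 = 4244.625.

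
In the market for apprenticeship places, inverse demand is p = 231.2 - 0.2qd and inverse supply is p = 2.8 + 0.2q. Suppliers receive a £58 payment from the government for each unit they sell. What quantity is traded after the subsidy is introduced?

q' = 716

Pre-subsidy: 231.2 - 0.2q = 2.8 + 0.2q gives q* = 571 and p* = 117.
With the subsidy, sellers receive ps = pb + 58 for each unit, where pb is the price buyers pay.
On the curves, pb = 231.2 - 0.2q and ps = 2.8 + 0.2q; the wedge ps − pb = 58 gives 2.8 + 0.2q − (231.2 - 0.2q) = 58, so q' = 716.
Then pb = 231.2 − 0.2·716 = 88 and ps = 2.8 + 0.2·716 = 146.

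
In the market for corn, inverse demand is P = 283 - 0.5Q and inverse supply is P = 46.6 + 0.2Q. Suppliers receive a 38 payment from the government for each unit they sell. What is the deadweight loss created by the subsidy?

Deadweight loss = 7220/7

Pre-subsidy: 283 - 0.5Q = 46.6 + 0.2Q gives Q* = 2364/7 and P* = 799/7.
With the subsidy, sellers receive Ps = Pb + 38 for each unit, where Pb is the price buyers pay.
On the curves, Pb = 283 - 0.5Q and Ps = 46.6 + 0.2Q; the wedge Ps − Pb = 38 gives 46.6 + 0.2Q − (283 - 0.5Q) = 38, so Q' = 392.
Then Pb = 283 − 0.5·392 = 87 and Ps = 46.6 + 0.2·392 = 125.
The subsidy expands output by 392 − 2364/7 = 380/7 past the efficient level; on those units the gap between marginal cost and willingness to pay runs from 0 up to 38.
DWL = ½ × 38 × 380/7 = 7220/7.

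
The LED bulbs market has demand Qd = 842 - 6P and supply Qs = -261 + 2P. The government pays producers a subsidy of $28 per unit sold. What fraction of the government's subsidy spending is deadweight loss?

DWL / government spending = 84/227

Pre-subsidy: 842 - 6P = -261 + 2P gives P* = 137.875, Q* = 14.75.
With the subsidy, sellers receive Ps = Pb + 28 for each unit, where Pb is the price buyers pay.
Supply in terms of Pb becomes Qs = -261 + 2(Pb + 28) = -205 + 2Pb. Setting this equal to demand: 842 - 6Pb = -205 + 2Pb, so Pb = 130.875.
Sellers receive Ps = 130.875 + 28 = 158.875; Q' = 842 − 6·130.875 = 56.75.
ΔCS = ½(14.75 + 56.75)(137.875 − 130.875) = 250.25; ΔPS = ½(14.75 + 56.75)(158.875 − 137.875) = 750.75.
Government spending = 28 × 56.75 = 1589.
DWL = ½ × 28 × (56.75 − 14.75) = 588; fraction = 588 / 1589 = 84/227.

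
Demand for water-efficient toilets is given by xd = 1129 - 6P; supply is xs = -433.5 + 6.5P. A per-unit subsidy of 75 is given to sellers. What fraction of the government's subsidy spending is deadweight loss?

DWL / government spending = 117/613

Pre-subsidy: 1129 - 6P = -433.5 + 6.5P gives P* = 125, x* = 379.
With the subsidy, sellers receive Ps = Pb + 75 for each unit, where Pb is the price buyers pay.
Supply in terms of Pb becomes xs = -433.5 + 6.5(Pb + 75) = 54 + 6.5Pb. Setting this equal to demand: 1129 - 6Pb = 54 + 6.5Pb, so Pb = 86.
Sellers receive Ps = 86 + 75 = 161; x' = 1129 − 6·86 = 613.
ΔCS = ½(379 + 613)(125 − 86) = 19344; ΔPS = ½(379 + 613)(161 − 125) = 17856.
Government spending = 75 × 613 = 45975.
DWL = ½ × 75 × (613 − 379) = 8775; fraction = 8775 / 45975 = 117/613.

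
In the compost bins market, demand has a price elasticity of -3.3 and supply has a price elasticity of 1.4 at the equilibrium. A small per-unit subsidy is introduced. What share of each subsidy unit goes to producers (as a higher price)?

Producer share = 33/47

For a small subsidy around the equilibrium, the benefit split depends on the relative slopes, which at a point are proportional to the elasticities.
Buyer share = εs/(εs + |εd|) = 1.4/(1.4 + 3.3) = 14/47; seller share = |εd|/(εs + |εd|) = 33/47.
So producers capture 33/47 of the subsidy.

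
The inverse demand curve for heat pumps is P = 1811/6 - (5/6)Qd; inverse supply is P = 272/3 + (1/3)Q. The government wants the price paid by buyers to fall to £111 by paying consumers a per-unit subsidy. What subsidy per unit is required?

Required subsidy s = £56 per unit

At a buyer price of 111, quantity demanded is 362.2 − 1.2·111 = 229.
Sellers supply 229 only when they receive Ps = 272/3 + (1/3)·229 = 167.
s = Ps − Pb = 167 − 111 = 56.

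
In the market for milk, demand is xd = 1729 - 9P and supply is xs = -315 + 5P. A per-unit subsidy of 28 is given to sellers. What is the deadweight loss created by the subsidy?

Deadweight loss = 1260

Pre-subsidy: 1729 - 9P = -315 + 5P gives P* = 146, x* = 415.
With the subsidy, sellers receive Ps = Pb + 28 for each unit, where Pb is the price buyers pay.
Supply in terms of Pb becomes xs = -315 + 5(Pb + 28) = -175 + 5Pb. Setting this equal to demand: 1729 - 9Pb = -175 + 5Pb, so Pb = 136.
Sellers receive Ps = 136 + 28 = 164; x' = 1729 − 9·136 = 505.
The subsidy expands output by 505 − 415 = 90 past the efficient level; on those units the gap between marginal cost and willingness to pay runs from 0 up to 28.
DWL = ½ × 28 × 90 = 1260.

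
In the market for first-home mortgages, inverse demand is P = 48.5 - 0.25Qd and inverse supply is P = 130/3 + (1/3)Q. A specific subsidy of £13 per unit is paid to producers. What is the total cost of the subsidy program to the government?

Government cost = 2834/7

Pre-subsidy: 48.5 - 0.25Q = 130/3 + (1/3)Q gives Q* = 62/7 and P* = 324/7.
With the subsidy, sellers receive Ps = Pb + 13 for each unit, where Pb is the price buyers pay.
On the curves, Pb = 48.5 - 0.25Q and Ps = 130/3 + (1/3)Q; the wedge Ps − Pb = 13 gives 130/3 + (1/3)Q − (48.5 - 0.25Q) = 13, so Q' = 218/7.
Then Pb = 48.5 − 0.25·(218/7) = 285/7 and Ps = 130/3 + (1/3)·(218/7) = 376/7.
Government outlay = subsidy × quantity = 13 × 218/7 = 2834/7.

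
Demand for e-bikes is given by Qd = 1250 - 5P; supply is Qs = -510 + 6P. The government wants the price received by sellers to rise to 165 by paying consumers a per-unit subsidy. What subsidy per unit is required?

Required subsidy s = 11 per unit

At a seller price of 165, quantity supplied is -510 + 6·165 = 480.
Buyers absorb 480 only when they pay Pb with 1250 − 5·Pb = 480, i.e. Pb = 154.
s = Ps − Pb = 165 − 154 = 11.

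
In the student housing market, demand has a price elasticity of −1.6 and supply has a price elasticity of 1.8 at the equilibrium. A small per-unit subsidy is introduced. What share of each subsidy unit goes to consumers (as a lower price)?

Consumer share = 9/17

For a small subsidy around the equilibrium, the benefit split depends on the relative slopes, which at a point are proportional to the elasticities.
Buyer share = εs/(εs + |εd|) = 1.8/(1.8 + 1.6) = 9/17; seller share = |εd|/(εs + |εd|) = 8/17.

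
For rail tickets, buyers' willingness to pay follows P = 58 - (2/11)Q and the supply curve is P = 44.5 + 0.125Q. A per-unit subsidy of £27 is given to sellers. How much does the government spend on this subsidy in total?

Pre-subsidy: 58 - (2/11)Q = 44.5 + 0.125Q gives Q* = 44 and P* = 50.
With the subsidy, sellers receive Ps = Pb + 27 for each unit, where Pb is the price buyers pay.
On the curves, Pb = 58 - (2/11)Q and Ps = 44.5 + 0.125Q; the wedge Ps − Pb = 27 gives 44.5 + 0.125Q − (58 - (2/11)Q) = 27, so Q' = 132.
Then Pb = 58 − (2/11)·132 = 34 and Ps = 44.5 + 0.125·132 = 61.
Government outlay = subsidy × quantity = 27 × 132 = 3564.

Government cost = £3564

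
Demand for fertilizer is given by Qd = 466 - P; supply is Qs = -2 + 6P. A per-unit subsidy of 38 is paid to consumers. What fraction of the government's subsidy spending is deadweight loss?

Pre-subsidy: 466 - P = -2 + 6P gives P* = 468/7, Q* = 2794/7.
With the rebate, buyers effectively pay Pb = Ps − 38, where Ps is the price sellers receive.
Demand in terms of Ps becomes Qd = 466 − 1(Ps − 38) = 504 - Ps. Setting this equal to supply: 504 - Ps = -2 + 6Ps, so Ps = 506/7.
Buyers pay Pb = 506/7 − 38 = 240/7; Q' = -2 + 6·(506/7) = 3022/7.
ΔCS = ½(2794/7 + 3022/7)(468/7 − 240/7) = 663024/49; ΔPS = ½(2794/7 + 3022/7)(506/7 − 468/7) = 110504/49.
Government spending = 38 × 3022/7 = 114836/7.
DWL = ½ × 38 × (3022/7 − 2794/7) = 4332/7; fraction = (4332/7) / (114836/7) = 57/1511.

DWL / government spending = 57/1511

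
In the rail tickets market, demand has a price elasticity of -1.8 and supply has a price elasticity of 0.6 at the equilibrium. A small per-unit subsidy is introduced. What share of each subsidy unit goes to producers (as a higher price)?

Producer share = 0.75

For a small subsidy around the equilibrium, the benefit split depends on the relative slopes, which at a point are proportional to the elasticities.
Buyer share = εs/(εs + |εd|) = 0.6/(0.6 + 1.8) = 0.25; seller share = |εd|/(εs + |εd|) = 0.75.
So producers capture 0.75 of the subsidy.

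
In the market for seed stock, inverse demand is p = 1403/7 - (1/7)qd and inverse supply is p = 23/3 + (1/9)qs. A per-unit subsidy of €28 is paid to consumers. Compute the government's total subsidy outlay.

Pre-subsidy: 1403/7 - (1/7)q = 23/3 + (1/9)q gives q* = 759 and p* = 92.
With the rebate, buyers effectively pay pb = ps − 28, where ps is the price sellers receive.
On the curves, pb = 1403/7 - (1/7)q and ps = 23/3 + (1/9)q; the wedge ps − pb = 28 gives 23/3 + (1/9)q − (1403/7 - (1/7)q) = 28, so q' = 869.25.
Then pb = 1403/7 − (1/7)·869.25 = 76.25 and ps = 23/3 + (1/9)·869.25 = 104.25.
Government outlay = subsidy × quantity = 28 × 869.25 = 24339.

Government cost = €24339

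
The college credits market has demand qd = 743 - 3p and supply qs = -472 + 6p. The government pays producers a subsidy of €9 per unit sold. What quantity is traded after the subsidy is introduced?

Pre-subsidy: 743 - 3p = -472 + 6p gives p* = 135, q* = 338.
With the subsidy, sellers receive ps = pb + 9 for each unit, where pb is the price buyers pay.
Supply in terms of pb becomes qs = -472 + 6(pb + 9) = -418 + 6pb. Setting this equal to demand: 743 - 3pb = -418 + 6pb, so pb = 129.
Sellers receive ps = 129 + 9 = 138; q' = 743 − 3·129 = 356.

q' = 356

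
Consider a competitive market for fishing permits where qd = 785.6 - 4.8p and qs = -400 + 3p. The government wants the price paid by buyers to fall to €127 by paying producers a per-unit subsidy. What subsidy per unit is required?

At a buyer price of 127, quantity demanded is 785.6 − 4.8·127 = 176.
Sellers supply 176 only when they receive ps with -400 + 3·ps = 176, i.e. ps = 192.
s = ps − pb = 192 − 127 = 65.

Required subsidy s = €65 per unit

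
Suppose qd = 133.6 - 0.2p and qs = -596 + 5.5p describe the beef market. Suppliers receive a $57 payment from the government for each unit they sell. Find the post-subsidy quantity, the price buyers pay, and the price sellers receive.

Pre-subsidy: 133.6 - 0.2p = -596 + 5.5p gives p* = 128, q* = 108.
With the subsidy, sellers receive ps = pb + 57 for each unit, where pb is the price buyers pay.
Supply in terms of pb becomes qs = -596 + 5.5(pb + 57) = -282.5 + 5.5pb. Setting this equal to demand: 133.6 - 0.2pb = -282.5 + 5.5pb, so pb = 73.
Sellers receive ps = 73 + 57 = 130; q' = 133.6 − 0.2·73 = 119.

q' = 119; buyers pay $73; sellers receive $130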